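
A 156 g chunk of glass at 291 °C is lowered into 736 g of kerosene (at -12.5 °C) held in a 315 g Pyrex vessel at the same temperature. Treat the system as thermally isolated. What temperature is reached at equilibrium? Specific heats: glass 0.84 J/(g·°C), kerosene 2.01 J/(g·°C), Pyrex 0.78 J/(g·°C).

Net heat exchanged in the isolated system is zero:
156×0.84×(T − 291) + 736×2.01×(T − (-12.5)) + 315×0.78×(T − (-12.5)) = 0
131.04(T − 291) + 1479.4(T − (-12.5)) + 245.7(T − (-12.5)) = 0
(131.04 + 1479.4 + 245.7) T = 131.04×291 + 1479.4×(-12.5) + 245.7×(-12.5)
T ≈ 8.93 °C

T_f ≈ 8.9 °C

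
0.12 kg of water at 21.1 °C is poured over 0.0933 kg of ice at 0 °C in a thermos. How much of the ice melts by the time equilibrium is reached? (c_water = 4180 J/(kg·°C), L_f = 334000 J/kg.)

m_melted ≈ 0.0317 kg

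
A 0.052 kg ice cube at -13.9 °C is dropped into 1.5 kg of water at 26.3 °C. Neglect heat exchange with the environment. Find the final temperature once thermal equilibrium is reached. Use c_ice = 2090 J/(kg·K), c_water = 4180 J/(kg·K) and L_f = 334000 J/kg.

Conservation of energy gives ΣQ = 0:
warm ice to 0 °C: 0.052×2090×(0 − (-13.9)) = 1510.7; latent heat to melt: 0.052×334000 = 17368; warm the meltwater: 217.36 T; water: 6270(T − 26.3)
6487.4 T = 164901 − 18879 = 146022
T ≈ 22.51 °C. Since T > 0 °C, the all-ice-melts assumption holds.

T_f ≈ 22.5 °C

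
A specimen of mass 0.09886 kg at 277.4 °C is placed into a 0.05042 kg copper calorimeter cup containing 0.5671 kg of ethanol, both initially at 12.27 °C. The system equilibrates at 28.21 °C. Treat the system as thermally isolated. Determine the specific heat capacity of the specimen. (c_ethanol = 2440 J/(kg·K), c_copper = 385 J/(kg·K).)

c ≈ 908 J/(kg·K)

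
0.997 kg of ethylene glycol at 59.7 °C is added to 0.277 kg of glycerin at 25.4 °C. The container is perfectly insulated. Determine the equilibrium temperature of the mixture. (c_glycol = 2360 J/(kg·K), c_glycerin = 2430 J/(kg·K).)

Taking heat into each body as positive, Σ m c ΔT = 0:
0.997×2360×(T − 59.7) + 0.277×2430×(T − 25.4) = 0
2352.9(T − 59.7) + 673.11(T − 25.4) = 0
3026 T = 157566
T ≈ 52.07 °C

T_f ≈ 52.1 °C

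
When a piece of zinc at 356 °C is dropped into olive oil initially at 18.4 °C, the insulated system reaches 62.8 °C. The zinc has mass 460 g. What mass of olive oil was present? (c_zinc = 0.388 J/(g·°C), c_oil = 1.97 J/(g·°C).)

|Q_zinc| = |Q_oil|:
460×0.388×(356 − 62.8) = m×1.97×(62.8 − 18.4)
87.47 m = 52330  ⇒  m ≈ 598.3 g

m ≈ 598 g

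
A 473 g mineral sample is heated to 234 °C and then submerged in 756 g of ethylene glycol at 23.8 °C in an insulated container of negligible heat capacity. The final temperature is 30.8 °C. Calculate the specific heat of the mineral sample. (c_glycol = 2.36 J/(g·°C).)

c ≈ 0.13 J/(g·°C)

Heat lost by the mineral sample = heat gained by the glycol:
473·c·(234 − 30.8) = 756·2.36·(30.8 − 23.8)
96114 c = 12489  ⇒  c ≈ 0.1299 J/(g·°C)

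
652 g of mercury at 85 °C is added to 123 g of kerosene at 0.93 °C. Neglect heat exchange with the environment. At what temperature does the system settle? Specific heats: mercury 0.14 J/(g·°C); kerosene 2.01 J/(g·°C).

T_f ≈ 23.6 °C

T_f is the heat-capacity-weighted average of the initial temperatures:
T_f = (91.28·85 + 247.23·0.93) / (91.28 + 247.23)
    = 7988.7 / 338.51 ≈ 23.60 °C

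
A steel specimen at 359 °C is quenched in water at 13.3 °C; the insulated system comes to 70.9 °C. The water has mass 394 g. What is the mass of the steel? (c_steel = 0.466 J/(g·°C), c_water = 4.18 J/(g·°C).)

|Q_steel| = |Q_water|:
m·0.466·(359 − 70.9) = 394·4.18·(70.9 − 13.3)
134.25 m = 94863  ⇒  m ≈ 706.6 g

m ≈ 707 g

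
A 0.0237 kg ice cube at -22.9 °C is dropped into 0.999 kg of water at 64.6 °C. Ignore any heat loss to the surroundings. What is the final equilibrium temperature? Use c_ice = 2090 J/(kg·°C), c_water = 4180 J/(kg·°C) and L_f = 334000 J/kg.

T_f ≈ 61.0 °C

Energy balance with sensible and latent terms:
warm ice to 0 °C: 0.0237·2090·(0 − (-22.9)) = 1134.3; melt ice: 0.0237·334000 = 7915.8; meltwater 0→T: 0.0237·4180·T = 99.07 T; water: 4175.8(T − 64.6)
4274.9 T = 269758 − 9050.1 = 260708
T ≈ 60.99 °C — above 0 °C, consistent with complete melting.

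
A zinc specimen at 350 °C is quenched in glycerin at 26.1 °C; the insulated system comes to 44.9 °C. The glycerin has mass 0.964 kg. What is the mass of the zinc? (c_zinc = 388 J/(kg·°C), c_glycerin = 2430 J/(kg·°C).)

m ≈ 0.372 kg

Net heat exchanged in the isolated system is zero:
m×388×(44.9 − 350) + 0.964×2430×(44.9 − 26.1) = 0
-118379 m = -44039
m = -44039/-118379 ≈ 0.372 kg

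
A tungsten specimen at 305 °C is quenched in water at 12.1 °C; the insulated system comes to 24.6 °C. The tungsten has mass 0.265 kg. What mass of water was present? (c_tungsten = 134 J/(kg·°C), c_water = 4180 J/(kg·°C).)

m ≈ 0.191 kg

Taking heat into each body as positive, Σ m c ΔT = 0:
0.265×134×(24.6 − 305) + m×4180×(24.6 − 12.1) = 0
52250 m = 9957
m = 9957/52250 ≈ 0.1906 kg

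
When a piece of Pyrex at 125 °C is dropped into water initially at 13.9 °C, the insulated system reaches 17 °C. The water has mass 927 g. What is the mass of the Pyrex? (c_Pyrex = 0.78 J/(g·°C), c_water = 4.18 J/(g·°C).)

Taking heat into each body as positive, Σ m c ΔT = 0:
m×0.78×(17 − 125) + 927×4.18×(17 − 13.9) = 0
-84.24 m = -12012
m = -12012/-84.24 ≈ 142.6 g

m ≈ 143 g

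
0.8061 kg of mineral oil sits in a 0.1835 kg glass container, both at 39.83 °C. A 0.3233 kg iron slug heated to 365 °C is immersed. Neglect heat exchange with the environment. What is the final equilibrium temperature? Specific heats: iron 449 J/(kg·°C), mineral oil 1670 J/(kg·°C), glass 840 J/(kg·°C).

T_f = Σ m_i c_i T_i / Σ m_i c_i:
T_f = (145.16·365 + 1346.2·39.83 + 154.14·39.83) / (145.16 + 1346.2 + 154.14)
    = 112742 / 1645.5 ≈ 68.52 °C

T_f ≈ 68.5 °C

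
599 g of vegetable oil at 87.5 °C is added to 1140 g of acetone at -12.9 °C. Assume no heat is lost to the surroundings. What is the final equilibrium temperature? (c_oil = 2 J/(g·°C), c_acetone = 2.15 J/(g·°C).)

T_f ≈ 20.1 °C

Energy conservation, ΣQ = 0:
599×2×(T − 87.5) + 1140×2.15×(T − (-12.9)) = 0
1198(T − 87.5) + 2451(T − (-12.9)) = 0
(1198 + 2451) T = 1198×87.5 + 2451×(-12.9)
T = 73207/3649 ≈ 20.06 °C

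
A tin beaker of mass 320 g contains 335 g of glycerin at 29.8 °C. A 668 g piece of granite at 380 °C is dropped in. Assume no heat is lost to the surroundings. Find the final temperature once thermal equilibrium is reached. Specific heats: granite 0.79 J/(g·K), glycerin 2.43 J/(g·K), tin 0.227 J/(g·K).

T_f ≈ 160.5 °C

With ΣQ=0 the equilibrium temperature is the m·c-weighted mean:
T_f = (527.72·380 + 814.05·29.8 + 72.64·29.8) / (527.72 + 814.05 + 72.64)
    = 226957 / 1414.4 ≈ 160.46 °C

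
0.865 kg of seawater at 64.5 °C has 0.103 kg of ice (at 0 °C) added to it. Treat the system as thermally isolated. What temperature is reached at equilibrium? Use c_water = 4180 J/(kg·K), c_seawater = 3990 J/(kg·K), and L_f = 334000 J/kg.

Energy conservation, ΣQ = 0:
melt ice: 0.103·334000 = 34402
  warm the meltwater: 430.54 T
  seawater: 3451.3(T − 64.5)
3881.9 T = 222612 − 34402 = 188210
T ≈ 48.48 °C. Since T > 0 °C, the all-ice-melts assumption holds.

T_f ≈ 48.5 °C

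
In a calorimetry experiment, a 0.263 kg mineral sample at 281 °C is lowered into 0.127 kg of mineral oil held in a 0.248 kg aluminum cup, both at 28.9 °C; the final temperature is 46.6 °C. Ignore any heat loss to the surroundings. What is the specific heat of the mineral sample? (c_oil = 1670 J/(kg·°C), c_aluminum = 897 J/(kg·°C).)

c ≈ 125 J/(kg·°C)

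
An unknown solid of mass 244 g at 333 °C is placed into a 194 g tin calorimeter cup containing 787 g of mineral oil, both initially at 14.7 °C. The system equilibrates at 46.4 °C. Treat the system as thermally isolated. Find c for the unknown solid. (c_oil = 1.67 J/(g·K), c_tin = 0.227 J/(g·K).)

Net heat exchanged in the isolated system is zero:
244×c×(46.4 − 333) + 787×1.67×(46.4 − 14.7) + 194×0.227×(46.4 − 14.7) = 0
-69930 c = -43059
c = -43059/-69930 ≈ 0.6157 J/(g·K)

c ≈ 0.616 J/(g·K)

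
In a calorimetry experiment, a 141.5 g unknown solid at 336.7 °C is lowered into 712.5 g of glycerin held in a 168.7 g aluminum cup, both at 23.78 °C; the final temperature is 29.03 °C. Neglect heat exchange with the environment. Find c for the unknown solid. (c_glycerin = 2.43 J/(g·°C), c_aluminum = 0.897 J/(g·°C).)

c ≈ 0.227 J/(g·°C)

Conservation of energy gives ΣQ = 0:
141.5×c×(29.03 − 336.7) + 712.5×2.43×(29.03 − 23.78) + 168.7×0.897×(29.03 − 23.78) = 0
-43535 c = -9884.2
c = -9884.2/-43535 ≈ 0.227 J/(g·°C)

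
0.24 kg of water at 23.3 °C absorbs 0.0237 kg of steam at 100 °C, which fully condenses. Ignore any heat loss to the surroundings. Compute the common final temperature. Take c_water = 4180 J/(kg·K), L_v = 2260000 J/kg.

T_f ≈ 78.8 °C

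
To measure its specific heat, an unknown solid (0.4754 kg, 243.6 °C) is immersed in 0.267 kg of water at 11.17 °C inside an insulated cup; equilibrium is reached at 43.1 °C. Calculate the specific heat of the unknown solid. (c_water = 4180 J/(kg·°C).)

c ≈ 374 J/(kg·°C)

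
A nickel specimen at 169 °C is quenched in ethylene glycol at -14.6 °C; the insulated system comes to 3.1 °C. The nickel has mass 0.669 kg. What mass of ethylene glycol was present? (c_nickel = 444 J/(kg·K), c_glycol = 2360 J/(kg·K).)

m ≈ 1.18 kg

Let T be the final temperature. ΣQ_i = 0:
0.669×444×(3.1 − 169) + m×2360×(3.1 − (-14.6)) = 0
41772 m = 49278
m = 49278/41772 ≈ 1.18 kg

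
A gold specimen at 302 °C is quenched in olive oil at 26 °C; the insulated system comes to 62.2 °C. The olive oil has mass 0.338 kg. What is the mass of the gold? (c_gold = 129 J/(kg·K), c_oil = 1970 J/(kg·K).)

Heat lost by the gold = heat gained by the oil:
m·129·(302 − 62.2) = 0.338·1970·(62.2 − 26)
30934 m = 24104  ⇒  m ≈ 0.7792 kg

m ≈ 0.779 kg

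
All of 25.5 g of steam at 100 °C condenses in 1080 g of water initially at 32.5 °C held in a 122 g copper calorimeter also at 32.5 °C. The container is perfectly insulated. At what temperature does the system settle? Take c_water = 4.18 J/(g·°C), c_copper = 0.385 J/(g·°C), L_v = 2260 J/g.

T_f ≈ 46.4 °C

Sum of m c ΔT and latent-heat terms is zero:
steam→water at 100 °C releases m L_v = 25.5×2260 = 57630; condensed water 100 °C→T: 106.59(T − 100); original water: 4514.4(T − 32.5); cup: 46.97(T − 32.5)
4668 T = 57630 + 10659 + 148245 = 216534
T ≈ 46.39 °C, under the boiling point, so the assumption holds.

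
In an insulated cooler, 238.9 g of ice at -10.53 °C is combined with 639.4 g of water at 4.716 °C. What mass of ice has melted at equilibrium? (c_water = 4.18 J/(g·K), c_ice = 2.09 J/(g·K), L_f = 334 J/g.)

m_melted ≈ 22 g

Heat available from the water dropping to 0 °C: 639.4×4.18×4.716 = 12604 J.
Warming the ice to 0 °C takes 238.9×2.09×10.53 = 5257.6 J, leaving 7346.8 J for melting.
Melting all 238.9 g of ice would need 238.9×334 = 79793 J.
That's not enough to melt it all — equilibrium is at 0 °C with ice remaining.
m_melted×334 = 7346.8  ⇒  m_melted ≈ 22 g.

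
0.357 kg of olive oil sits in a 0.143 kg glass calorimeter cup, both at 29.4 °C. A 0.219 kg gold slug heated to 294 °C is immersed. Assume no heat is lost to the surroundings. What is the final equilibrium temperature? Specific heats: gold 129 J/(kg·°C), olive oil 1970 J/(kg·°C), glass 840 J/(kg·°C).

Heat gained plus heat lost sum to zero:
0.219·129·(T − 294) + 0.357·1970·(T − 29.4) + 0.143·840·(T − 29.4) = 0
851.66 T = 32514
T = 32514/851.66 ≈ 38.18 °C

T_f ≈ 38.2 °C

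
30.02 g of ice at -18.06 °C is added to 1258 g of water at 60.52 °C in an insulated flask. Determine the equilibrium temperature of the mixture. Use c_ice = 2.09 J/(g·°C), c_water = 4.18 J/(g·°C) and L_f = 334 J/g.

T_f ≈ 57.0 °C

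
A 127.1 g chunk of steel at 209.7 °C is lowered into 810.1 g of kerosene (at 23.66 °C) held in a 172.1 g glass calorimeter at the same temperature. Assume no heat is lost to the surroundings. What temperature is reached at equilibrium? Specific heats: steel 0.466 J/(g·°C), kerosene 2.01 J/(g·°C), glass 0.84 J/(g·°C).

T_f ≈ 29.7 °C

With ΣQ=0 the equilibrium temperature is the m·c-weighted mean:
T_f = (59.23×209.7 + 1628.3×23.66 + 144.56×23.66) / (59.23 + 1628.3 + 144.56)
    = 54366 / 1832.1 ≈ 29.67 °C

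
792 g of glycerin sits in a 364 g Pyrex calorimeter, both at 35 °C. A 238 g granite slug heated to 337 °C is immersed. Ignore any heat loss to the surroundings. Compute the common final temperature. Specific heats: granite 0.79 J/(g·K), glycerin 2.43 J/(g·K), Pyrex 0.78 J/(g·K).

Setting the total heat transfer to zero:
238*0.79*(T − 337) + 792*2.43*(T − 35) + 364*0.78*(T − 35) = 0
188.02(T − 337) + 1924.6(T − 35) + 283.92(T − 35) = 0
2396.5 T = 140660
T = 140660/2396.5 ≈ 58.69 °C

T_f ≈ 58.7 °C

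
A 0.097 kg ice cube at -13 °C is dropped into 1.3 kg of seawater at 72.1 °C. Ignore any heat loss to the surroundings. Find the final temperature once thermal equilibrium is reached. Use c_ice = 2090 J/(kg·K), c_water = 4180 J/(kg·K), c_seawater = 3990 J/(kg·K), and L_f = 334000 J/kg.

Taking heat into each body as positive, Σ m c ΔT = 0:
warm ice to 0 °C: 0.097×2090×(0 − (-13)) = 2635.5
  fusion: m_ice L_f = 0.097×334000 = 32398
  meltwater 0→T: 0.097×4180×T = 405.46 T
  seawater cools: 1.3×3990×(T − 72.1) = 5187(T − 72.1)
5592.5 T = 373983 − 35033 = 338949
T ≈ 60.61 °C. Since T > 0 °C, the all-ice-melts assumption holds.

T_f ≈ 60.6 °C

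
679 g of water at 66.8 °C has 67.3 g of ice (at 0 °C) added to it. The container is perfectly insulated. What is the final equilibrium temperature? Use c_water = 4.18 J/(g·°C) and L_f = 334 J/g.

T_f ≈ 53.6 °C

Setting the total heat transfer to zero:
latent heat to melt: 67.3×334 = 22478; meltwater 0→T: 67.3×4.18×T = 281.31 T; water: 2838.2(T − 66.8)
3119.5 T = 189593 − 22478 = 167115
T ≈ 53.57 °C. Since T > 0 °C, the all-ice-melts assumption holds.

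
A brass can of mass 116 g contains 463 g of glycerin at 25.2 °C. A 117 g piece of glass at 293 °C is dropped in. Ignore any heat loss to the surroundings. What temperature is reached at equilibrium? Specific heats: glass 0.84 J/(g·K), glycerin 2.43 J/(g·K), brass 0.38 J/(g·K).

T_f is the heat-capacity-weighted average of the initial temperatures:
T_f = (98.28×293 + 1125.1×25.2 + 44.08×25.2) / (98.28 + 1125.1 + 44.08)
    = 58259 / 1267.5 ≈ 45.97 °C

T_f ≈ 46.0 °C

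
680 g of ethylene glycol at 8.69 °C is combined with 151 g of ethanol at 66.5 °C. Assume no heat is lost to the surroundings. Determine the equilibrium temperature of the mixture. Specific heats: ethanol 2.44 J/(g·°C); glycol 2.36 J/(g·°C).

Taking heat into each body as positive, Σ m c ΔT = 0:
151·2.44·(T − 66.5) + 680·2.36·(T − 8.69) = 0
368.44(T − 66.5) + 1604.8(T − 8.69) = 0
1973.2 T = 38447
T = 38447 / 1973.2 = 19.5 °C

T_f ≈ 19.5 °C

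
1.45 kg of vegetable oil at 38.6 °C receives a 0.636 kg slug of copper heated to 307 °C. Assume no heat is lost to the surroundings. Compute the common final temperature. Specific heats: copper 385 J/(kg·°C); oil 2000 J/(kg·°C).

T_f ≈ 59.5 °C

Net heat exchanged in the isolated system is zero:
0.636·385·(T − 307) + 1.45·2000·(T − 38.6) = 0
244.86(T − 307) + 2900(T − 38.6) = 0
3144.9 T = 187112
T = 187112/3144.9 ≈ 59.50 °C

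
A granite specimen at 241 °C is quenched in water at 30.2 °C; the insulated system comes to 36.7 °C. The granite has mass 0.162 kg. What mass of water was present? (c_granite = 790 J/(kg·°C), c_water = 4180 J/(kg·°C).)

m ≈ 0.962 kg

Taking heat into each body as positive, Σ m c ΔT = 0:
0.162×790×(36.7 − 241) + m×4180×(36.7 − 30.2) = 0
27170 m = 26146
m = 26146/27170 ≈ 0.9623 kg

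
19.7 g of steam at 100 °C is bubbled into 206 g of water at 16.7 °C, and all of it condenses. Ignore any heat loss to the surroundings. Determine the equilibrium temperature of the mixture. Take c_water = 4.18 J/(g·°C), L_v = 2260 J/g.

T_f ≈ 71.2 °C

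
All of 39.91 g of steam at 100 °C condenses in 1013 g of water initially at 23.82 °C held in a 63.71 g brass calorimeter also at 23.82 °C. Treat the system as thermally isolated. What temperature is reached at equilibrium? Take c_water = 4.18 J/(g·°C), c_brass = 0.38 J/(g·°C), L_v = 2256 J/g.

T_f ≈ 47.0 °C

Energy balance with sensible and latent terms:
steam→water at 100 °C releases m L_v = 39.91×2256 = 90037; condensed water 100 °C→T: 166.82(T − 100); water warms: 1013×4.18×(T − 23.82) = 4234.3(T − 23.82); cup: 24.21(T − 23.82)
4425.4 T = 90037 + 16682 + 101439 = 208158
T ≈ 47.04 °C — below 100 °C, confirming all the steam condensed.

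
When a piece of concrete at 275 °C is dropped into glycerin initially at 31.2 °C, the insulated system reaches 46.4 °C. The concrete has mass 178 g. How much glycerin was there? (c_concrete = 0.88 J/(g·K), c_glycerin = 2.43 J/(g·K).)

m ≈ 969 g

Net heat exchanged in the isolated system is zero:
178×0.88×(46.4 − 275) + m×2.43×(46.4 − 31.2) = 0
36.94 m = 35808
m = 35808/36.94 ≈ 969.5 g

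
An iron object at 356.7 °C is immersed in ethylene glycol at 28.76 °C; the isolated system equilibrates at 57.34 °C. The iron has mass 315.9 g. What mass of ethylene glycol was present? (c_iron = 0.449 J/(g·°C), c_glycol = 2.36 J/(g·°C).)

m ≈ 630 g

Heat gained plus heat lost sum to zero:
315.9·0.449·(57.34 − 356.7) + m·2.36·(57.34 − 28.76) = 0
67.45 m = 42461
m = 42461/67.45 ≈ 629.5 g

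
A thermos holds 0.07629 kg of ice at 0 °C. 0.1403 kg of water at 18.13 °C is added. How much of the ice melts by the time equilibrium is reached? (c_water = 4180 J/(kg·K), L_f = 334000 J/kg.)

m_melted ≈ 0.0318 kg

Water can give up m c ΔT = 0.1403·4180·18.13 = 10632 J before reaching 0 °C.
Fully melting the ice requires m_ice L_f = 0.07629·334000 = 25481 J.
Since 10632 < 25481 J, not all the ice melts; equilibrium is at 0 °C.
m_melt = 10632 / L_f = 0.03183 kg.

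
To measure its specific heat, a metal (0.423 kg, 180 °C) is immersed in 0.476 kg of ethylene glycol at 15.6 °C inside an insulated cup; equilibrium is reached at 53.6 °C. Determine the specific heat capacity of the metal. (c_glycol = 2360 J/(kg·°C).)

m_s c (T_s − T_f) = m_glycol c_glycol (T_f − T_0):
0.423×c×(180 − 53.6) = 0.476×2360×(53.6 − 15.6)
53.47 c = 42688  ⇒  c ≈ 798.4 J/(kg·°C)

c ≈ 798 J/(kg·°C)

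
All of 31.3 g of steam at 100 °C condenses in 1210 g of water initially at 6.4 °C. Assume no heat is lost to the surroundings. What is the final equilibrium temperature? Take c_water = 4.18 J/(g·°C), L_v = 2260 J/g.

T_f ≈ 22.4 °C

Setting the total heat transfer to zero:
condense steam: −31.3·2260 = −70738
  condensate cools 100→T: 31.3·4.18·(T − 100) = 130.83(T − 100)
  original water: 5057.8(T − 6.4)
5188.6 T = 70738 + 13083 + 32370 = 116191
T ≈ 22.39 °C (< 100 °C, so full condensation is consistent).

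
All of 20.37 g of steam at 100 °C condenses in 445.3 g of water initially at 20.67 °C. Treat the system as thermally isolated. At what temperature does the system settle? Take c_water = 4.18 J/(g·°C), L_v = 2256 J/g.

T_f ≈ 47.7 °C

Energy balance with sensible and latent terms:
steam→water at 100 °C releases m L_v = 20.37·2256 = 45955
  condensate cools 100→T: 20.37·4.18·(T − 100) = 85.15(T − 100)
  original water: 1861.4(T − 20.67)
1946.5 T = 45955 + 8514.7 + 38474 = 92944
T ≈ 47.75 °C — below 100 °C, confirming all the steam condensed.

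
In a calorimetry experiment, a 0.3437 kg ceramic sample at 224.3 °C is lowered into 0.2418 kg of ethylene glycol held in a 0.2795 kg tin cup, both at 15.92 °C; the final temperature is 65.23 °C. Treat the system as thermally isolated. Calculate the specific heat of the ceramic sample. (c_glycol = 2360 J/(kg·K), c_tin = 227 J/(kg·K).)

Net heat exchanged in the isolated system is zero:
0.3437×c×(65.23 − 224.3) + 0.2418×2360×(65.23 − 15.92) + 0.2795×227×(65.23 − 15.92) = 0
-54.67 c = -31267
c = -31267/-54.67 ≈ 571.9 J/(kg·K)

c ≈ 572 J/(kg·K)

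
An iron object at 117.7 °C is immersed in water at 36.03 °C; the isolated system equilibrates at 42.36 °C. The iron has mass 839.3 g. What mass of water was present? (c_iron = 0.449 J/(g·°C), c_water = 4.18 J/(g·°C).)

Heat lost by the iron = heat gained by the water:
839.3×0.449×(117.7 − 42.36) = m×4.18×(42.36 − 36.03)
26.46 m = 28392  ⇒  m ≈ 1073 g

m ≈ 1070 g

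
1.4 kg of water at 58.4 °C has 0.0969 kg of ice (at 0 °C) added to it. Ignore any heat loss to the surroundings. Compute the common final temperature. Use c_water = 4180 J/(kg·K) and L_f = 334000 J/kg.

T_f ≈ 49.4 °C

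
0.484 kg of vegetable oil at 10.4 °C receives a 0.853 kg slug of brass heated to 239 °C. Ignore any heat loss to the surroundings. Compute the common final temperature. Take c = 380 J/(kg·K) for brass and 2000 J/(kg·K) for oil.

Heat lost by the brass equals heat gained by the oil:
0.853*380*(239 − T) = 0.484*2000*(T − 10.4)
324.14(239 − T) = 968(T − 10.4)
1292.1 T = 87537  ⇒  T ≈ 67.75 °C

T_f ≈ 67.7 °C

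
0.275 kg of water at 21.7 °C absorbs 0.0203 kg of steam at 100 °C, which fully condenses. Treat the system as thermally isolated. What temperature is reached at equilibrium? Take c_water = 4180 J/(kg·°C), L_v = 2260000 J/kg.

T_f ≈ 64.3 °C

Energy balance with sensible and latent terms:
latent heat released on condensation: 0.0203·2260000 = 45878
  condensate cools 100→T: 0.0203·4180·(T − 100) = 84.85(T − 100)
  original water: 1149.5(T − 21.7)
1234.4 T = 45878 + 8485.4 + 24944 = 79308
T ≈ 64.25 °C, under the boiling point, so the assumption holds.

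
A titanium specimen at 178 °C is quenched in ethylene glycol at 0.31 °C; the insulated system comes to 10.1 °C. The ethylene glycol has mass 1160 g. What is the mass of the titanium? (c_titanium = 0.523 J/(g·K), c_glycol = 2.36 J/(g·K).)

m ≈ 305 g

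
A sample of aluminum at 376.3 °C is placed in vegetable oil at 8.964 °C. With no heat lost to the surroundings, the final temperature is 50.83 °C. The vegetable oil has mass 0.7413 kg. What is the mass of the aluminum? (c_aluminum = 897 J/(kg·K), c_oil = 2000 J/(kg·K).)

|Q_aluminum| = |Q_oil|:
m×897×(376.3 − 50.83) = 0.7413×2000×(50.83 − 8.964)
291947 m = 62071  ⇒  m ≈ 0.2126 kg

m ≈ 0.213 kg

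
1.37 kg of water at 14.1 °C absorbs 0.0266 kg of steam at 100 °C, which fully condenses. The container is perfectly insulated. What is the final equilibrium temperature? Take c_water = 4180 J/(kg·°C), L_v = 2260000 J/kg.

T_f ≈ 26.0 °C

Let T be the final temperature. ΣQ_i = 0:
condense steam: −0.0266×2260000 = −60116
  condensed water 100 °C→T: 111.19(T − 100)
  water warms: 1.37×4180×(T − 14.1) = 5726.6(T − 14.1)
5837.8 T = 60116 + 11119 + 80745 = 151980
T ≈ 26.03 °C (< 100 °C, so full condensation is consistent).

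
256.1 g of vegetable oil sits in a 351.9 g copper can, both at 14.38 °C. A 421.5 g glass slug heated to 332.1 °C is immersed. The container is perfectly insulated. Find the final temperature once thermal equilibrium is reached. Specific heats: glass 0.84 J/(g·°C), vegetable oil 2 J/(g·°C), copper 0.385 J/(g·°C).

Setting the total heat transfer to zero:
421.5×0.84×(T − 332.1) + 256.1×2×(T − 14.38) + 351.9×0.385×(T − 14.38) = 0
354.06(T − 332.1) + 512.2(T − 14.38) + 135.48(T − 14.38) = 0
1001.7 T = 126897
T = 126897 / 1001.7 = 127 °C

T_f ≈ 126.7 °C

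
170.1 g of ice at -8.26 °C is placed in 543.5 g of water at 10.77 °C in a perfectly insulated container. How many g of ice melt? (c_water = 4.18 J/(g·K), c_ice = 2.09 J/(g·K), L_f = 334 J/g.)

m_melted ≈ 64.5 g

Heat available from the water dropping to 0 °C: 543.5×4.18×10.77 = 24468 J.
Of that, 170.1×2.09×8.26 = 2936.5 J goes to bring the ice to 0 °C, leaving 21531 J.
Melting all 170.1 g of ice would need 170.1×334 = 56813 J.
21531 J < 56813 J, so only part of the ice melts and the system sits at 0 °C.
Mass melted = 21531/334 ≈ 64.46 g.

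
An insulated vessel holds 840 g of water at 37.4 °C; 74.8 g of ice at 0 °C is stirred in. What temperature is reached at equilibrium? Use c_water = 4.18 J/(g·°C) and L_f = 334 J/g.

T_f ≈ 27.8 °C

Energy conservation, ΣQ = 0:
fusion: m_ice L_f = 74.8·334 = 24983; warm the meltwater: 312.66 T; water: 3511.2(T − 37.4)
3823.9 T = 131319 − 24983 = 106336
T ≈ 27.81 °C — above 0 °C, consistent with complete melting.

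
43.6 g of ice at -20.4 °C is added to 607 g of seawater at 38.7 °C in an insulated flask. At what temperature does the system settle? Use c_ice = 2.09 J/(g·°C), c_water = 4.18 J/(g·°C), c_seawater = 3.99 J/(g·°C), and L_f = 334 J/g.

Energy balance with sensible and latent terms:
warm ice to 0 °C: 43.6·2.09·(0 − (-20.4)) = 1858.9
  latent heat to melt: 43.6·334 = 14562
  meltwater 0→T: 43.6·4.18·T = 182.25 T
  seawater cools: 607·3.99·(T − 38.7) = 2421.9(T − 38.7)
2604.2 T = 93729 − 16421 = 77307
T ≈ 29.69 °C (positive, so assuming full melt was valid).

T_f ≈ 29.7 °C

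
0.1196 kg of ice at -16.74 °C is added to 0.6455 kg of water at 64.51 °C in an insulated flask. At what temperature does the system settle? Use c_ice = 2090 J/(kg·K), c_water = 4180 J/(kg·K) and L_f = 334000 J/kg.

Taking heat into each body as positive, Σ m c ΔT = 0:
ice -16.74→0 °C: 0.1196·2090·16.74 = 4184.4; melt ice: 0.1196·334000 = 39946; meltwater 0→T: 0.1196·4180·T = 499.93 T; water: 2698.2(T − 64.51)
3198.1 T = 174060 − 44131 = 129929
T ≈ 40.63 °C. Since T > 0 °C, the all-ice-melts assumption holds.

T_f ≈ 40.6 °C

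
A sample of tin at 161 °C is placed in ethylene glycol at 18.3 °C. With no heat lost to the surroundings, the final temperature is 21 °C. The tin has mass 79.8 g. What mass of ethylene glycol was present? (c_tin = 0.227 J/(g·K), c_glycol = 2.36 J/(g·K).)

m ≈ 398 g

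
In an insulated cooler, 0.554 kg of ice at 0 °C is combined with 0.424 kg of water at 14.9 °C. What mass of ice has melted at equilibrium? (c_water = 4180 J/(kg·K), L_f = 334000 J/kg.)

m_melted ≈ 0.0791 kg

Cooling the water to 0 °C releases 0.424·4180·14.9 = 26408 J.
Melting all 0.554 kg of ice would need 0.554·334000 = 185036 J.
That's not enough to melt it all — equilibrium is at 0 °C with ice remaining.
Mass melted = 26408/334000 ≈ 0.07906 kg.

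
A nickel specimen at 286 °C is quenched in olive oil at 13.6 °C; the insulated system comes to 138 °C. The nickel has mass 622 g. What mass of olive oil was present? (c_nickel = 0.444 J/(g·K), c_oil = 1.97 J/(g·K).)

m ≈ 167 g

Heat lost by the nickel = heat gained by the oil:
622×0.444×(286 − 138) = m×1.97×(138 − 13.6)
245.07 m = 40873  ⇒  m ≈ 166.8 g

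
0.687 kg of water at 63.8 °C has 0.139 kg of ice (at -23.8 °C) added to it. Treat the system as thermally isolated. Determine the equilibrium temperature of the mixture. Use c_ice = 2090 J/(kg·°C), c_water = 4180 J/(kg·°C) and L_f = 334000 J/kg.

T_f ≈ 37.6 °C

Conservation of energy gives ΣQ = 0:
warm ice to 0 °C: 0.139×2090×(0 − (-23.8)) = 6914.1
  fusion: m_ice L_f = 0.139×334000 = 46426
  meltwater 0→T: 0.139×4180×T = 581.02 T
  water: 2871.7(T − 63.8)
3452.7 T = 183212 − 53340 = 129872
T ≈ 37.61 °C (positive, so assuming full melt was valid).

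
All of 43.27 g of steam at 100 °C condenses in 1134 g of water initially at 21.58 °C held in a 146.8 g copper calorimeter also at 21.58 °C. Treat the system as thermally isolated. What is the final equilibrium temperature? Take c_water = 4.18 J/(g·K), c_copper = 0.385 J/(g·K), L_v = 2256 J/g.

T_f ≈ 44.0 °C

Conservation of energy gives ΣQ = 0:
condense steam: −43.27·2256 = −97617
  condensed water 100 °C→T: 180.87(T − 100)
  water warms: 1134·4.18·(T − 21.58) = 4740.1(T − 21.58)
  cup: 56.52(T − 21.58)
4977.5 T = 97617 + 18087 + 103511 = 219215
T ≈ 44.04 °C (< 100 °C, so full condensation is consistent).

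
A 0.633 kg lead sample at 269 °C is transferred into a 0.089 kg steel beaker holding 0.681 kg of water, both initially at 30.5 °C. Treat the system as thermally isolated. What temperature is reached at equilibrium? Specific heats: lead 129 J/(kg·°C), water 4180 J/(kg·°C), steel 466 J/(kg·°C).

T_f ≈ 37.1 °C

Let T be the final temperature. ΣQ_i = 0:
0.633×129×(T − 269) + 0.681×4180×(T − 30.5) + 0.089×466×(T − 30.5) = 0
2969.7 T = 110051
T = 110051/2969.7 ≈ 37.06 °C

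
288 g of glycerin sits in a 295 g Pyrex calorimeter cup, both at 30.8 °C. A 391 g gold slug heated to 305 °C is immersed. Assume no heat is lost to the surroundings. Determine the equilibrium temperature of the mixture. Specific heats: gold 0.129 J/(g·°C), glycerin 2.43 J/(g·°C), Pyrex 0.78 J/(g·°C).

Taking heat into each body as positive, Σ m c ΔT = 0:
391×0.129×(T − 305) + 288×2.43×(T − 30.8) + 295×0.78×(T − 30.8) = 0
(50.44 + 699.84 + 230.1) T = 50.44×305 + 699.84×30.8 + 230.1×30.8
T ≈ 44.91 °C

T_f ≈ 44.9 °C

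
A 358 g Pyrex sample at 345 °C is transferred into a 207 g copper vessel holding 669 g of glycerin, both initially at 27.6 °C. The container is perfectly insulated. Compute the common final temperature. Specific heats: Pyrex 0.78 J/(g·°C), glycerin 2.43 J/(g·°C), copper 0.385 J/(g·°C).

Setting the total heat transfer to zero:
358×0.78×(T − 345) + 669×2.43×(T − 27.6) + 207×0.385×(T − 27.6) = 0
(279.24 + 1625.7 + 79.7) T = 279.24×345 + 1625.7×27.6 + 79.7×27.6
T ≈ 72.26 °C

T_f ≈ 72.3 °C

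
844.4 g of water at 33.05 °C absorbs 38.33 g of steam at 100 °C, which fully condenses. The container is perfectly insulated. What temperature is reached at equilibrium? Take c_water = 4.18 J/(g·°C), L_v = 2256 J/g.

Conservation of energy gives ΣQ = 0:
condense steam: −38.33·2256 = −86472
  condensate cools 100→T: 38.33·4.18·(T − 100) = 160.22(T − 100)
  water warms: 844.4·4.18·(T − 33.05) = 3529.6(T − 33.05)
3689.8 T = 86472 + 16022 + 116653 = 219147
T ≈ 59.39 °C — below 100 °C, confirming all the steam condensed.

T_f ≈ 59.4 °C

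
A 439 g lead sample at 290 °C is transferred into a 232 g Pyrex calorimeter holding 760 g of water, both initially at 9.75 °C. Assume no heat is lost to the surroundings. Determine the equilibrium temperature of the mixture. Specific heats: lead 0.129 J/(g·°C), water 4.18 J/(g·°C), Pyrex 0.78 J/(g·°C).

T_f = Σ m_i c_i T_i / Σ m_i c_i:
T_f = (56.63·290 + 3176.8·9.75 + 180.96·9.75) / (56.63 + 3176.8 + 180.96)
    = 49161 / 3414.4 ≈ 14.40 °C

T_f ≈ 14.4 °C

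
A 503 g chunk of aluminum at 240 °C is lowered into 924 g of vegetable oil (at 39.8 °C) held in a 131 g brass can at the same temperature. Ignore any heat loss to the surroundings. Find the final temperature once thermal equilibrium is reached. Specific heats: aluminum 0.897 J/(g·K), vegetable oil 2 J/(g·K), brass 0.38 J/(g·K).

Let T be the final temperature. ΣQ_i = 0:
503·0.897·(T − 240) + 924·2·(T − 39.8) + 131·0.38·(T − 39.8) = 0
451.19(T − 240) + 1848(T − 39.8) + 49.78(T − 39.8) = 0
(451.19 + 1848 + 49.78) T = 451.19·240 + 1848·39.8 + 49.78·39.8
T ≈ 78.25 °C

T_f ≈ 78.3 °C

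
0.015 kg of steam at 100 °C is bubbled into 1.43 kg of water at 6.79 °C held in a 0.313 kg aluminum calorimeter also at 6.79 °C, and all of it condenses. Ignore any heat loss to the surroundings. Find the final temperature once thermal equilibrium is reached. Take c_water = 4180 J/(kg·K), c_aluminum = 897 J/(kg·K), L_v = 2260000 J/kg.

Energy conservation, ΣQ = 0:
steam→water at 100 °C releases m L_v = 0.015·2260000 = 33900
  condensed water 100 °C→T: 62.7(T − 100)
  original water: 5977.4(T − 6.79)
  aluminum cup: 0.313·897·(T − 6.79) = 280.76(T − 6.79)
6320.9 T = 33900 + 6270 + 42493 = 82663
T ≈ 13.08 °C, under the boiling point, so the assumption holds.

T_f ≈ 13.1 °C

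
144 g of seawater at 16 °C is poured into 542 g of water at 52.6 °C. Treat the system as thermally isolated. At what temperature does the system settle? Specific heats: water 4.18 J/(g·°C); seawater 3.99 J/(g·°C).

|Q_water| = |Q_seawater|:
542·4.18·(52.6 − T) = 144·3.99·(T − 16)
2265.6(52.6 − T) = 574.56(T − 16)
2840.1 T = 128361  ⇒  T ≈ 45.20 °C

T_f ≈ 45.2 °C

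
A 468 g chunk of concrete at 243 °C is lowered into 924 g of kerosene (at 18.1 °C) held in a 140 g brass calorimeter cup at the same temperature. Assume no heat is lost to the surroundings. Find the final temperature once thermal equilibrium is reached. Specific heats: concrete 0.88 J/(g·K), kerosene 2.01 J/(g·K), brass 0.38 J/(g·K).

Taking heat into each body as positive, Σ m c ΔT = 0:
468*0.88*(T − 243) + 924*2.01*(T − 18.1) + 140*0.38*(T − 18.1) = 0
(411.84 + 1857.2 + 53.2) T = 411.84*243 + 1857.2*18.1 + 53.2*18.1
T = 134656 / 2322.3 = 58 °C

T_f ≈ 58.0 °C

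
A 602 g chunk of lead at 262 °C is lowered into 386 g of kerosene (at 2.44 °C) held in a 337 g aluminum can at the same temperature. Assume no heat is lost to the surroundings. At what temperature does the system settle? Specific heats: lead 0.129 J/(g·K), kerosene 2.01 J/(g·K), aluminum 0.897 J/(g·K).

T_f ≈ 19.9 °C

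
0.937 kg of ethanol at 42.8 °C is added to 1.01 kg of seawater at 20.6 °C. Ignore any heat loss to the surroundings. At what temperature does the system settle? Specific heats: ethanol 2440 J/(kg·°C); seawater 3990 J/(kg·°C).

T_f ≈ 28.6 °C

Setting the total heat transfer to zero:
0.937·2440·(T − 42.8) + 1.01·3990·(T − 20.6) = 0
6316.2 T = 180869
T = 180869/6316.2 ≈ 28.64 °C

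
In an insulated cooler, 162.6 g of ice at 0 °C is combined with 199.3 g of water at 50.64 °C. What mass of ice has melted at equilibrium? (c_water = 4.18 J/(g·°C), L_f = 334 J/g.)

m_melted ≈ 126 g

Water can give up m c ΔT = 199.3×4.18×50.64 = 42187 J before reaching 0 °C.
Melting all 162.6 g of ice would need 162.6×334 = 54308 J.
Since 42187 < 54308 J, not all the ice melts; equilibrium is at 0 °C.
m_melt = 42187 / L_f = 126.3 g.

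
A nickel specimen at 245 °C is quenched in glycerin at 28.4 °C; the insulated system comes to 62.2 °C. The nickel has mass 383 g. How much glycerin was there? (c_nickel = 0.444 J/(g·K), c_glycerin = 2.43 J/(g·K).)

m ≈ 378 g

|Q_nickel| = |Q_glycerin|:
383×0.444×(245 − 62.2) = m×2.43×(62.2 − 28.4)
82.13 m = 31086  ⇒  m ≈ 378.5 g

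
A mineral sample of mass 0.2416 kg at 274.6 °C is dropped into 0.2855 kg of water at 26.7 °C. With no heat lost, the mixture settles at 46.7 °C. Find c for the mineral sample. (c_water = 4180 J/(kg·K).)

m_s c (T_s − T_f) = m_water c_water (T_f − T_0):
0.2416·c·(274.6 − 46.7) = 0.2855·4180·(46.7 − 26.7)
55.06 c = 23868  ⇒  c ≈ 433.5 J/(kg·K)

c ≈ 433 J/(kg·K)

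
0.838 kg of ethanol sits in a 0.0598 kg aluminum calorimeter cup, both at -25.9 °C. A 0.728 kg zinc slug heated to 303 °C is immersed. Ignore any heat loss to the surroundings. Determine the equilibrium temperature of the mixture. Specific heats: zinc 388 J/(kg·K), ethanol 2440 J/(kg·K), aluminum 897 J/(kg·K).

T_f = Σ m_i c_i T_i / Σ m_i c_i:
T_f = (282.46·303 + 2044.7·(-25.9) + 53.64·(-25.9)) / (282.46 + 2044.7 + 53.64)
    = 31239 / 2380.8 ≈ 13.12 °C

T_f ≈ 13.1 °C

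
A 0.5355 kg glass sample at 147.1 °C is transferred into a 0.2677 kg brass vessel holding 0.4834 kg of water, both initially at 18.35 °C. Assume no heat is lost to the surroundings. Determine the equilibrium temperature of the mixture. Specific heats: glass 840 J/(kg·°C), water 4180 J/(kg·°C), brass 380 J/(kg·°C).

T_f ≈ 40.9 °C

Let T be the final temperature. ΣQ_i = 0:
0.5355·840·(T − 147.1) + 0.4834·4180·(T − 18.35) + 0.2677·380·(T − 18.35) = 0
449.82(T − 147.1) + 2020.6(T − 18.35) + 101.73(T − 18.35) = 0
(449.82 + 2020.6 + 101.73) T = 449.82·147.1 + 2020.6·18.35 + 101.73·18.35
T ≈ 40.87 °C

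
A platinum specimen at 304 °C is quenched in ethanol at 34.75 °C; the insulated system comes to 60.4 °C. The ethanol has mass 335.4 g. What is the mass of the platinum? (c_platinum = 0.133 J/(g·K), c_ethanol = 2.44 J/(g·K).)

m ≈ 648 g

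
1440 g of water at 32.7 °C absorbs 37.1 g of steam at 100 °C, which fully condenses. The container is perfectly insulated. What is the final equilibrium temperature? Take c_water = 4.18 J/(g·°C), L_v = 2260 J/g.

Energy conservation, ΣQ = 0:
latent heat released on condensation: 37.1×2260 = 83846
  condensate cools 100→T: 37.1×4.18×(T − 100) = 155.08(T − 100)
  water warms: 1440×4.18×(T − 32.7) = 6019.2(T − 32.7)
6174.3 T = 83846 + 15508 + 196828 = 296182
T ≈ 47.97 °C, under the boiling point, so the assumption holds.

T_f ≈ 48.0 °C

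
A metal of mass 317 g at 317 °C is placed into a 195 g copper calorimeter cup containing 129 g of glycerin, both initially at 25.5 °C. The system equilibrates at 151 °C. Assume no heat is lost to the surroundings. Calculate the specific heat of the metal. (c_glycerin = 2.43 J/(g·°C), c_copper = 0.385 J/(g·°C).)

Setting the total heat transfer to zero:
317×c×(151 − 317) + 129×2.43×(151 − 25.5) + 195×0.385×(151 − 25.5) = 0
-52622 c = -48762
c = -48762/-52622 ≈ 0.9267 J/(g·°C)

c ≈ 0.927 J/(g·°C)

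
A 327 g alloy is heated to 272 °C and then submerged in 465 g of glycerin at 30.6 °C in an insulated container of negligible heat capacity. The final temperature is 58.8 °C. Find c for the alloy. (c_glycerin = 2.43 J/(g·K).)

c ≈ 0.457 J/(g·K)

Let T be the final temperature. ΣQ_i = 0:
327·c·(58.8 − 272) + 465·2.43·(58.8 − 30.6) = 0
-69716 c = -31865
c = -31865/-69716 ≈ 0.4571 J/(g·K)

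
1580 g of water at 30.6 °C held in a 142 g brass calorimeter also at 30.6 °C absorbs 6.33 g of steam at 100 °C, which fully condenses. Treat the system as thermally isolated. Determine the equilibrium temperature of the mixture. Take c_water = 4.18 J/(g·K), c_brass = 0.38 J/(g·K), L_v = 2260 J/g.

T_f ≈ 33.0 °C

Setting the total heat transfer to zero:
condense steam: −6.33×2260 = −14306
  condensate cools 100→T: 6.33×4.18×(T − 100) = 26.46(T − 100)
  water warms: 1580×4.18×(T − 30.6) = 6604.4(T − 30.6)
  brass cup: 142×0.38×(T − 30.6) = 53.96(T − 30.6)
6684.8 T = 14306 + 2645.9 + 203746 = 220698
T ≈ 33.01 °C, under the boiling point, so the assumption holds.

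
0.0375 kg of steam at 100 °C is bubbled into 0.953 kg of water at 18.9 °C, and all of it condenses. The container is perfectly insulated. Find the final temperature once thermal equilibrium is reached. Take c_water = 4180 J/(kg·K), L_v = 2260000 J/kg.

Conservation of energy gives ΣQ = 0:
steam→water at 100 °C releases m L_v = 0.0375×2260000 = 84750; condensed water 100 °C→T: 156.75(T − 100); original water: 3983.5(T − 18.9)
4140.3 T = 84750 + 15675 + 75289 = 175714
T ≈ 42.44 °C — below 100 °C, confirming all the steam condensed.

T_f ≈ 42.4 °C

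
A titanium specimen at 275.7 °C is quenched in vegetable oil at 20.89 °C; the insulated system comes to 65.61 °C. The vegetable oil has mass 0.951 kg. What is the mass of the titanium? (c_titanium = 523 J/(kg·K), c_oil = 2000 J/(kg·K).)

m ≈ 0.774 kg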